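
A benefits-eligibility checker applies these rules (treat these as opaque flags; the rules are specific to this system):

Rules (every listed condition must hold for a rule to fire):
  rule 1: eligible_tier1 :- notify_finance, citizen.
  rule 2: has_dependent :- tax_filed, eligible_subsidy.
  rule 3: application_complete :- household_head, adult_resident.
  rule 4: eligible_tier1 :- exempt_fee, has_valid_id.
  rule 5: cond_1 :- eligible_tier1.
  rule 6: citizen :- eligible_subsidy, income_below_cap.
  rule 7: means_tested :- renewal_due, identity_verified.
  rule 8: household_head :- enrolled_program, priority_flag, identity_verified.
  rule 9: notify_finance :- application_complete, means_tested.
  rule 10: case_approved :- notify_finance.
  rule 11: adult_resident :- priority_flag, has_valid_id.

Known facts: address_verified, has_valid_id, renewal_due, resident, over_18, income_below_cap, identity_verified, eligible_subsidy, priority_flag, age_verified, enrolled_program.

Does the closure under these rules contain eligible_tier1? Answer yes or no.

Round 1: rule 6 [citizen :- eligible_subsidy, income_below_cap.]; rule 7 [means_tested :- renewal_due, identity_verified.]; rule 8 [household_head :- enrolled_program, priority_flag, identity_verified.]; rule 11 [adult_resident :- priority_flag, has_valid_id.]. New: citizen, means_tested, household_head, adult_resident.
Round 2: rule 3 [application_complete :- household_head, adult_resident.]. New: application_complete.
Round 3: rule 9 [notify_finance :- application_complete, means_tested.]. New: notify_finance.
Round 4: rule 1 [eligible_tier1 :- notify_finance, citizen.]; rule 10 [case_approved :- notify_finance.]. New: eligible_tier1, case_approved.
Round 5: rule 5 [cond_1 :- eligible_tier1.]. New: cond_1.
eligible_tier1 appears in round 4, so it is derivable.

yes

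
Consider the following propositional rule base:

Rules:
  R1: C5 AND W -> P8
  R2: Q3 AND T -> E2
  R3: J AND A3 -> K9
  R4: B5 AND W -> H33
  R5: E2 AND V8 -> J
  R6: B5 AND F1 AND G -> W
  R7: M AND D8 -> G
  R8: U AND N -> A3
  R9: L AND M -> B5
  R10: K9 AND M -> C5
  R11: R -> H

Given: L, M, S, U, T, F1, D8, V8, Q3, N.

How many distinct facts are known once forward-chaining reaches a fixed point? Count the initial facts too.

20

Round 1: R2 [Q3 AND T -> E2]; R7 [M AND D8 -> G]; R8 [U AND N -> A3]; R9 [L AND M -> B5]. Adds E2, G, A3, B5.
Round 2: R5 [E2 AND V8 -> J]; R6 [B5 AND F1 AND G -> W]. Adds J, W.
Round 3: R3 [J AND A3 -> K9]; R4 [B5 AND W -> H33]. Adds K9, H33.
Round 4: R10 [K9 AND M -> C5]. Adds C5.
Round 5: R1 [C5 AND W -> P8]. Adds P8.
Closure: {A3, B5, C5, D8, E2, F1, G, H33, J, K9, L, M, N, P8, Q3, S, T, U, V8, W} — 20 facts.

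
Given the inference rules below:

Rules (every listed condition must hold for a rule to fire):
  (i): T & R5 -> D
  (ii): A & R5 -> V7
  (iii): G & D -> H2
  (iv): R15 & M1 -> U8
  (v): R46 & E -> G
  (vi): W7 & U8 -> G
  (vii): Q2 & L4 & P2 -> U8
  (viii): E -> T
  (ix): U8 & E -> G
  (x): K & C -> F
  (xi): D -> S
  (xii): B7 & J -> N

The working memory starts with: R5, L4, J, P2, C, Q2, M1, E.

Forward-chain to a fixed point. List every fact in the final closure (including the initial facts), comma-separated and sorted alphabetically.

Round 1: (vii) [Q2 & L4 & P2 -> U8]; (viii) [E -> T]. Adds U8, T.
Round 2: (i) [T & R5 -> D]; (ix) [U8 & E -> G]. Adds D, G.
Round 3: (iii) [G & D -> H2]; (xi) [D -> S]. Adds H2, S.

C, D, E, G, H2, J, L4, M1, P2, Q2, R5, S, T, U8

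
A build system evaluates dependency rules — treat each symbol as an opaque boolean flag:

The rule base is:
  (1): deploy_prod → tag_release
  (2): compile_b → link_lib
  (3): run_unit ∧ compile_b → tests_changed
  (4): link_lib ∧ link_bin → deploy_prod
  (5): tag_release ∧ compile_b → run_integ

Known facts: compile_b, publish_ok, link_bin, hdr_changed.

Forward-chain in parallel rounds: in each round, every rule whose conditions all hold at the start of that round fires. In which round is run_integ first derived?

[1] (2) [compile_b → link_lib]. ⇒ new: link_lib.
[2] (4) [link_lib ∧ link_bin → deploy_prod]. ⇒ new: deploy_prod.
[3] (1) [deploy_prod → tag_release]. ⇒ new: tag_release.
[4] (5) [tag_release ∧ compile_b → run_integ]. ⇒ new: run_integ.
run_integ first appears in round 4.

4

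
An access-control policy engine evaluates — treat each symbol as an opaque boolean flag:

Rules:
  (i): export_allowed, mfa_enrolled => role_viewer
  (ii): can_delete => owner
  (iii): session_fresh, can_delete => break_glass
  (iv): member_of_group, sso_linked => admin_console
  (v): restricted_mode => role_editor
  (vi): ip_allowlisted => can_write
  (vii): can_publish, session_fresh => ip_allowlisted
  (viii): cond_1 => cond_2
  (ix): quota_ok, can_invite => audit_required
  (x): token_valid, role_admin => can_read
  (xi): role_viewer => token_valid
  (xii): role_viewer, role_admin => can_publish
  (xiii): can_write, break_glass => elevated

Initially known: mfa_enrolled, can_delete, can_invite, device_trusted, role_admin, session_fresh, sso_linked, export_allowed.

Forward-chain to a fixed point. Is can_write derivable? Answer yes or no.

yes

Round 1 fires (i), (ii), (iii), giving role_viewer, owner, break_glass.
Round 2 fires (xi), (xii), giving token_valid, can_publish.
Round 3 fires (vii), (x), giving ip_allowlisted, can_read.
Round 4 fires (vi), giving can_write.
Round 5 fires (xiii), giving elevated.
can_write appears in round 4, so it is derivable.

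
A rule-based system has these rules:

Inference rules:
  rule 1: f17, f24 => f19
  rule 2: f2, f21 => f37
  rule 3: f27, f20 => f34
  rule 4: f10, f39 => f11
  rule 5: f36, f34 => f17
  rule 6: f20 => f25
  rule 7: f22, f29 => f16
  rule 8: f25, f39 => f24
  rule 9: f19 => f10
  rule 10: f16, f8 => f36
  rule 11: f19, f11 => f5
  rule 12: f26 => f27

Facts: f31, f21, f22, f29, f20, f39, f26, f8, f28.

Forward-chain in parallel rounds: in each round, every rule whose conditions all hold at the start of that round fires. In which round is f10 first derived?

5

[1] rule 6 [f20 => f25]; rule 7 [f22, f29 => f16]; rule 12 [f26 => f27]. ⇒ new: f25, f16, f27.
[2] rule 3 [f27, f20 => f34]; rule 8 [f25, f39 => f24]; rule 10 [f16, f8 => f36]. ⇒ new: f34, f24, f36.
[3] rule 5 [f36, f34 => f17]. ⇒ new: f17.
[4] rule 1 [f17, f24 => f19]. ⇒ new: f19.
[5] rule 9 [f19 => f10]. ⇒ new: f10.
f10 first appears in round 5.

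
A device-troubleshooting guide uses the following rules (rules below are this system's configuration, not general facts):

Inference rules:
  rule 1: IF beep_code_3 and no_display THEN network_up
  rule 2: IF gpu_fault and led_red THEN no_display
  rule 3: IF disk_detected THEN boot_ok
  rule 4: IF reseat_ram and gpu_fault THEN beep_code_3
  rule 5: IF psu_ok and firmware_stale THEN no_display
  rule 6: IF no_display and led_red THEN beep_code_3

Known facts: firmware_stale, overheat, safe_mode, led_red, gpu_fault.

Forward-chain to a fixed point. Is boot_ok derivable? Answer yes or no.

Round 1 fires rule 2, giving no_display.
Round 2 fires rule 6, giving beep_code_3.
Round 3 fires rule 1, giving network_up.
Fixed point reached. boot_ok is concluded only by rule 3; rule 3 needs disk_detected (never derived).

no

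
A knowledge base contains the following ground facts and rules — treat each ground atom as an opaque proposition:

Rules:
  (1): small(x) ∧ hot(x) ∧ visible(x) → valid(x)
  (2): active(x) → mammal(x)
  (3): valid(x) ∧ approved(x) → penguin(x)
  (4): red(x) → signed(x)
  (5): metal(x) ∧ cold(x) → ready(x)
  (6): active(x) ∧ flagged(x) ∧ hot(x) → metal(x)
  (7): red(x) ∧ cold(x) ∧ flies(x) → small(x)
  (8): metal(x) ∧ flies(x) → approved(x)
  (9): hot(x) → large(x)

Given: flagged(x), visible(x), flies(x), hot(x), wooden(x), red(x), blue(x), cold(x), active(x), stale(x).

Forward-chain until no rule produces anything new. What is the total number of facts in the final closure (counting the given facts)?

19

Round 1 — (2), (4), (6), (7), (9), derive mammal(x), signed(x), metal(x), small(x), large(x).
Round 2 — (1), (5), (8), derive valid(x), ready(x), approved(x).
Round 3 — (3), derive penguin(x).
Closure: {active(x), approved(x), blue(x), cold(x), flagged(x), flies(x), hot(x), large(x), mammal(x), metal(x), penguin(x), ready(x), red(x), signed(x), small(x), stale(x), valid(x), visible(x), wooden(x)} — 19 facts.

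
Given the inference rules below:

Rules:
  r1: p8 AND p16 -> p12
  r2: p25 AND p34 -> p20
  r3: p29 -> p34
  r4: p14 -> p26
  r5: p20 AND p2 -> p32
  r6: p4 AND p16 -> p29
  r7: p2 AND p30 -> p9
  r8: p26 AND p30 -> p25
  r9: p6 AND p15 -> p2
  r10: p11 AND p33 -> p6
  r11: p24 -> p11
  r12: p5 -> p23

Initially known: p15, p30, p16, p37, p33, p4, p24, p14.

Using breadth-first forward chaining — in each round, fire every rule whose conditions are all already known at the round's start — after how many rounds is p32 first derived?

4

[1] r4 [p14 -> p26]; r6 [p4 AND p16 -> p29]; r11 [p24 -> p11]. ⇒ new: p26, p29, p11.
[2] r3 [p29 -> p34]; r8 [p26 AND p30 -> p25]; r10 [p11 AND p33 -> p6]. ⇒ new: p34, p25, p6.
[3] r2 [p25 AND p34 -> p20]; r9 [p6 AND p15 -> p2]. ⇒ new: p20, p2.
[4] r5 [p20 AND p2 -> p32]; r7 [p2 AND p30 -> p9]. ⇒ new: p32, p9.
p32 first appears in round 4.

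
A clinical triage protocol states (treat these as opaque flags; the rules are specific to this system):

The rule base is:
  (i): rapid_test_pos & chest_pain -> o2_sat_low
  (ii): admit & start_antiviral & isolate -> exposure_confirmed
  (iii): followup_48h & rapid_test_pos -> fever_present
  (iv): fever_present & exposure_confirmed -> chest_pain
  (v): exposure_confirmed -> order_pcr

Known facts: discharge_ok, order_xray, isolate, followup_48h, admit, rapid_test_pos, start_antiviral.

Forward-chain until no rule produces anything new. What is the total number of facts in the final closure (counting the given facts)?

12

Round 1: (ii) [admit & start_antiviral & isolate -> exposure_confirmed]; (iii) [followup_48h & rapid_test_pos -> fever_present]. New: exposure_confirmed, fever_present.
Round 2: (iv) [fever_present & exposure_confirmed -> chest_pain]; (v) [exposure_confirmed -> order_pcr]. New: chest_pain, order_pcr.
Round 3: (i) [rapid_test_pos & chest_pain -> o2_sat_low]. New: o2_sat_low.
Closure: {admit, chest_pain, discharge_ok, exposure_confirmed, fever_present, followup_48h, isolate, o2_sat_low, order_pcr, order_xray, rapid_test_pos, start_antiviral} — 12 facts.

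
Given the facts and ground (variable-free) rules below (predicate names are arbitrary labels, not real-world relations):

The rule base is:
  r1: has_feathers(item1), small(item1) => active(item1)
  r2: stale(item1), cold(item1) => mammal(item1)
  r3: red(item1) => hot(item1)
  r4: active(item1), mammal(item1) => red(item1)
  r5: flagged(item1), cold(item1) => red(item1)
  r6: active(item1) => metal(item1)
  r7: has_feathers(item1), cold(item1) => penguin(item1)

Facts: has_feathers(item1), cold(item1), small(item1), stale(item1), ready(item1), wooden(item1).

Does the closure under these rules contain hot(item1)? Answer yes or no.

Round 1 fires r1, r2, r7, giving active(item1), mammal(item1), penguin(item1).
Round 2 fires r4, r6, giving red(item1), metal(item1).
Round 3 fires r3, giving hot(item1).
hot(item1) appears in round 3, so it is derivable.

yes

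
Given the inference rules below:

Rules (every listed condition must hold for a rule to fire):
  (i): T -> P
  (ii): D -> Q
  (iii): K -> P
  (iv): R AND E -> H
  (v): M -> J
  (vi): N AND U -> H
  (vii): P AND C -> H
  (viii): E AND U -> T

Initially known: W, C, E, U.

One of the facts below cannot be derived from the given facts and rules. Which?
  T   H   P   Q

Round 1 fires (viii), giving T.
Round 2 fires (i), giving P.
Round 3 fires (vii), giving H.
Derived: H (round 3), T (round 1), P (round 2). Q never appears in any round.

Q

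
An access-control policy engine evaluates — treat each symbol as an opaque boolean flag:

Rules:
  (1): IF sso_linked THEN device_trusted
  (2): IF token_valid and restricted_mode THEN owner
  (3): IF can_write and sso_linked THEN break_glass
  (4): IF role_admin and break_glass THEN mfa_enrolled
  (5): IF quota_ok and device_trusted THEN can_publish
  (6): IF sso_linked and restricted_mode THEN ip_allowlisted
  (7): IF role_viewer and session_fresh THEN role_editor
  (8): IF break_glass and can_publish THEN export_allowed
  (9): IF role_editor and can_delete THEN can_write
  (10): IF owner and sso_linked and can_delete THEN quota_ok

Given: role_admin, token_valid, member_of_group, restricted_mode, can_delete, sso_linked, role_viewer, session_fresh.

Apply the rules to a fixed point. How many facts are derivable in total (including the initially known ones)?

18

Round 1 — (1), (2), (6), (7), derive device_trusted, owner, ip_allowlisted, role_editor.
Round 2 — (9), (10), derive can_write, quota_ok.
Round 3 — (3), (5), derive break_glass, can_publish.
Round 4 — (4), (8), derive mfa_enrolled, export_allowed.
Closure: {break_glass, can_delete, can_publish, can_write, device_trusted, export_allowed, ip_allowlisted, member_of_group, mfa_enrolled, owner, quota_ok, restricted_mode, role_admin, role_editor, role_viewer, session_fresh, sso_linked, token_valid} — 18 facts.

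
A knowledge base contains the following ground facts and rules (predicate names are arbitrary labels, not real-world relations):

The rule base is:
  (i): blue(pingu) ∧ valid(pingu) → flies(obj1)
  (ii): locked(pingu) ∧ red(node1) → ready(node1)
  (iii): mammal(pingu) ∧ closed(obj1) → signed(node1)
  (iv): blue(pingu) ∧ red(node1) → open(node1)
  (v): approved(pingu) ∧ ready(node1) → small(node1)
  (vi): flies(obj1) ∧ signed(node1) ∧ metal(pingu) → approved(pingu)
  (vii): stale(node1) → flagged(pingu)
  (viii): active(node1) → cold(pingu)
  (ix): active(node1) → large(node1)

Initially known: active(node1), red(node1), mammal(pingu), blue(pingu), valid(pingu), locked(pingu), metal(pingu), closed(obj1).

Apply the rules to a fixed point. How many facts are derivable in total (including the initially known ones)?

Round 1: (i) [blue(pingu) ∧ valid(pingu) → flies(obj1)]; (ii) [locked(pingu) ∧ red(node1) → ready(node1)]; (iii) [mammal(pingu) ∧ closed(obj1) → signed(node1)]; (iv) [blue(pingu) ∧ red(node1) → open(node1)]; (viii) [active(node1) → cold(pingu)]; (ix) [active(node1) → large(node1)]. Adds flies(obj1), ready(node1), signed(node1), open(node1), cold(pingu), large(node1).
Round 2: (vi) [flies(obj1) ∧ signed(node1) ∧ metal(pingu) → approved(pingu)]. Adds approved(pingu).
Round 3: (v) [approved(pingu) ∧ ready(node1) → small(node1)]. Adds small(node1).
Closure: {active(node1), approved(pingu), blue(pingu), closed(obj1), cold(pingu), flies(obj1), large(node1), locked(pingu), mammal(pingu), metal(pingu), open(node1), ready(node1), red(node1), signed(node1), small(node1), valid(pingu)} — 16 facts.

16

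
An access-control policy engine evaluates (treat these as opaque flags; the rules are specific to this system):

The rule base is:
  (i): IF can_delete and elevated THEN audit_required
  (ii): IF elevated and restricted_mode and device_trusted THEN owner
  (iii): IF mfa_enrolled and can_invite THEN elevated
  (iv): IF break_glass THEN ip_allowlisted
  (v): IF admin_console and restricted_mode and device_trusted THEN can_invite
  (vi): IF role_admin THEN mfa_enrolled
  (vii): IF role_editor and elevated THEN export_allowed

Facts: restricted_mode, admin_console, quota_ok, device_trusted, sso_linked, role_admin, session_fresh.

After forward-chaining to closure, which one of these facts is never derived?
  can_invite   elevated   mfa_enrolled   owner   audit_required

audit_required

[1] (v) [IF admin_console and restricted_mode and device_trusted THEN can_invite]; (vi) [IF role_admin THEN mfa_enrolled]. ⇒ new: can_invite, mfa_enrolled.
[2] (iii) [IF mfa_enrolled and can_invite THEN elevated]. ⇒ new: elevated.
[3] (ii) [IF elevated and restricted_mode and device_trusted THEN owner]. ⇒ new: owner.
Derived: can_invite (round 1), mfa_enrolled (round 1), owner (round 3), elevated (round 2). audit_required never appears in any round.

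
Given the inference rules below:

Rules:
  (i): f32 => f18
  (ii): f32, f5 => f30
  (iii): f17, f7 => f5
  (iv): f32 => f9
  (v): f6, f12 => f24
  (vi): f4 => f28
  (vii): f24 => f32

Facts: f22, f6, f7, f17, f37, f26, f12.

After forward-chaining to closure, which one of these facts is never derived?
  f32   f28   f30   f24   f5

f28

Round 1: (iii) [f17, f7 => f5]; (v) [f6, f12 => f24]. Adds f5, f24.
Round 2: (vii) [f24 => f32]. Adds f32.
Round 3: (i) [f32 => f18]; (ii) [f32, f5 => f30]; (iv) [f32 => f9]. Adds f18, f30, f9.
Derived: f32 (round 2), f5 (round 1), f30 (round 3), f24 (round 1). f28 never appears in any round.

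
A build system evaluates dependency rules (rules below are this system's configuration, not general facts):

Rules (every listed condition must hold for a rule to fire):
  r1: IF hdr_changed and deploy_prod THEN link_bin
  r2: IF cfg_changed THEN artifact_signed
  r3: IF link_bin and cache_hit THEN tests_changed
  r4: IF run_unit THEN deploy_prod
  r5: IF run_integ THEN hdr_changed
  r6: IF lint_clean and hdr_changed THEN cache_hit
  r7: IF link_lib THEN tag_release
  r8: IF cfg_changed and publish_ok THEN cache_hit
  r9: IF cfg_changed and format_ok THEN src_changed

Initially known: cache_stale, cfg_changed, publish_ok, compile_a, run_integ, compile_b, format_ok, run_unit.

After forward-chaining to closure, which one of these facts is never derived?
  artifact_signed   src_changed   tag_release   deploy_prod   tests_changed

Round 1: r2 [IF cfg_changed THEN artifact_signed]; r4 [IF run_unit THEN deploy_prod]; r5 [IF run_integ THEN hdr_changed]; r8 [IF cfg_changed and publish_ok THEN cache_hit]; r9 [IF cfg_changed and format_ok THEN src_changed]. Adds artifact_signed, deploy_prod, hdr_changed, cache_hit, src_changed.
Round 2: r1 [IF hdr_changed and deploy_prod THEN link_bin]. Adds link_bin.
Round 3: r3 [IF link_bin and cache_hit THEN tests_changed]. Adds tests_changed.
Derived: deploy_prod (round 1), tests_changed (round 3), src_changed (round 1), artifact_signed (round 1). tag_release never appears in any round.

tag_release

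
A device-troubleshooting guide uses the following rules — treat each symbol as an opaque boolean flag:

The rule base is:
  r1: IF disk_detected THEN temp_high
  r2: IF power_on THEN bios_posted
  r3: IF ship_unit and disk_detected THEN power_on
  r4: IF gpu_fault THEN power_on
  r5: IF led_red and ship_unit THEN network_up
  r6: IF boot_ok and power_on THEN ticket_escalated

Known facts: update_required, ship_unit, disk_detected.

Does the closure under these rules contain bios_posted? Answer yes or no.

Round 1: r1 [IF disk_detected THEN temp_high]; r3 [IF ship_unit and disk_detected THEN power_on]. New: temp_high, power_on.
Round 2: r2 [IF power_on THEN bios_posted]. New: bios_posted.
bios_posted appears in round 2, so it is derivable.

yes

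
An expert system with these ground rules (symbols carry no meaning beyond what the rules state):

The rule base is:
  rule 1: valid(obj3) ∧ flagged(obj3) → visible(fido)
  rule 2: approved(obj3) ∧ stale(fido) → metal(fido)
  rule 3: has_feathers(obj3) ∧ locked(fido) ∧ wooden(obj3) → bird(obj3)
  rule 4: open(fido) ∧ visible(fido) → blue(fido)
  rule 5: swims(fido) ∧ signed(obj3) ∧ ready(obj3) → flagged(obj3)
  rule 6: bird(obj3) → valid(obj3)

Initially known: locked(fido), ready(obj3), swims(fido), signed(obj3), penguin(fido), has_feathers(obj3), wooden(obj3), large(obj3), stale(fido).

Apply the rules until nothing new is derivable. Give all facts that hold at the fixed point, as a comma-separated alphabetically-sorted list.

bird(obj3), flagged(obj3), has_feathers(obj3), large(obj3), locked(fido), penguin(fido), ready(obj3), signed(obj3), stale(fido), swims(fido), valid(obj3), visible(fido), wooden(obj3)

Round 1: rule 3 [has_feathers(obj3) ∧ locked(fido) ∧ wooden(obj3) → bird(obj3)]; rule 5 [swims(fido) ∧ signed(obj3) ∧ ready(obj3) → flagged(obj3)]. Adds bird(obj3), flagged(obj3).
Round 2: rule 6 [bird(obj3) → valid(obj3)]. Adds valid(obj3).
Round 3: rule 1 [valid(obj3) ∧ flagged(obj3) → visible(fido)]. Adds visible(fido).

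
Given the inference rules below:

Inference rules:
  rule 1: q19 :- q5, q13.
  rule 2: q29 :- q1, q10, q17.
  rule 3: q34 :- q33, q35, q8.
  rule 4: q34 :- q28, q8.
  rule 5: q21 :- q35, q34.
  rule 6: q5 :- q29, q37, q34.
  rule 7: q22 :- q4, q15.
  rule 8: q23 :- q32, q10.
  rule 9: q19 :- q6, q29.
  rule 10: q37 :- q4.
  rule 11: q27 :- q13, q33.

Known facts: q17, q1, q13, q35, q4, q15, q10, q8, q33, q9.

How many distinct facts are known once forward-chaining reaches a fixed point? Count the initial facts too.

Round 1: rule 2 [q29 :- q1, q10, q17.]; rule 3 [q34 :- q33, q35, q8.]; rule 7 [q22 :- q4, q15.]; rule 10 [q37 :- q4.]; rule 11 [q27 :- q13, q33.]. Adds q29, q34, q22, q37, q27.
Round 2: rule 5 [q21 :- q35, q34.]; rule 6 [q5 :- q29, q37, q34.]. Adds q21, q5.
Round 3: rule 1 [q19 :- q5, q13.]. Adds q19.
Closure: {q1, q10, q13, q15, q17, q19, q21, q22, q27, q29, q33, q34, q35, q37, q4, q5, q8, q9} — 18 facts.

18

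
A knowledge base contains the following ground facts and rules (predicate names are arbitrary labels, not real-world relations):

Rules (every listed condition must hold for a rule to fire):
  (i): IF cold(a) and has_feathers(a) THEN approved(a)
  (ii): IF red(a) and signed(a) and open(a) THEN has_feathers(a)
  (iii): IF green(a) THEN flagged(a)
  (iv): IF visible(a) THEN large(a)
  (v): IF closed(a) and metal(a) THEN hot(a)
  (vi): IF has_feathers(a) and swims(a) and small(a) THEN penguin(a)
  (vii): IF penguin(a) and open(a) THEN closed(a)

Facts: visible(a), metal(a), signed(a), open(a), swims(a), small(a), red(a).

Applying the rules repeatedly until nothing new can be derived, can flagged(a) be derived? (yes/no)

[1] (ii) [IF red(a) and signed(a) and open(a) THEN has_feathers(a)]; (iv) [IF visible(a) THEN large(a)]. ⇒ new: has_feathers(a), large(a).
[2] (vi) [IF has_feathers(a) and swims(a) and small(a) THEN penguin(a)]. ⇒ new: penguin(a).
[3] (vii) [IF penguin(a) and open(a) THEN closed(a)]. ⇒ new: closed(a).
[4] (v) [IF closed(a) and metal(a) THEN hot(a)]. ⇒ new: hot(a).
Fixed point reached. flagged(a) is concluded only by (iii); (iii) needs green(a) (never derived).

no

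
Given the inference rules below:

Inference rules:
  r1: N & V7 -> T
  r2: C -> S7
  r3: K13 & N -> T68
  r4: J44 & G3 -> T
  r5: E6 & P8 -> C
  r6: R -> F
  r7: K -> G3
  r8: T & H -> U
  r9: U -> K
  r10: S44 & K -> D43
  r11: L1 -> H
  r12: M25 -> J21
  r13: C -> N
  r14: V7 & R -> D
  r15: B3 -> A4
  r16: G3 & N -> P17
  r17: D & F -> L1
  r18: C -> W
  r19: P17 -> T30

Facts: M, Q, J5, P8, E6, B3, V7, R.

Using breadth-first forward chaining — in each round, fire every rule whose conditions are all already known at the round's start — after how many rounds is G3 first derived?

Round 1 fires r5, r6, r14, r15, giving C, F, D, A4.
Round 2 fires r2, r13, r17, r18, giving S7, N, L1, W.
Round 3 fires r1, r11, giving T, H.
Round 4 fires r8, giving U.
Round 5 fires r9, giving K.
Round 6 fires r7, giving G3.
G3 first appears in round 6.

6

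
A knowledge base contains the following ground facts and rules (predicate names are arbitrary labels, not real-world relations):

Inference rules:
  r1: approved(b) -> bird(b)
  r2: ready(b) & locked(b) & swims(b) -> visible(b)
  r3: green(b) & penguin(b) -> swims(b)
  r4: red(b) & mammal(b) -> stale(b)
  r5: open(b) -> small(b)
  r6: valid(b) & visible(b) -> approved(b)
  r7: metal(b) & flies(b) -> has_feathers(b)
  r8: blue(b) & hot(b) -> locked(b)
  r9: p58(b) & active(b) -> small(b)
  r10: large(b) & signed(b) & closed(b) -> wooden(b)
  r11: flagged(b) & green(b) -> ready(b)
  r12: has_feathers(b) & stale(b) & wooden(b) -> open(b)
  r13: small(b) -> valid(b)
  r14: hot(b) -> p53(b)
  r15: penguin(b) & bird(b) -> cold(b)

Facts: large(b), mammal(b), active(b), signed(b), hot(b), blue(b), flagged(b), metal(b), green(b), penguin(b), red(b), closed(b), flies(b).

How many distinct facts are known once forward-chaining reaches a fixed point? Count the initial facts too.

27

Round 1 — r3, r4, r7, r8, r10, r11, r14, derive swims(b), stale(b), has_feathers(b), locked(b), wooden(b), ready(b), p53(b).
Round 2 — r2, r12, derive visible(b), open(b).
Round 3 — r5, derive small(b).
Round 4 — r13, derive valid(b).
Round 5 — r6, derive approved(b).
Round 6 — r1, derive bird(b).
Round 7 — r15, derive cold(b).
Closure: {active(b), approved(b), bird(b), blue(b), closed(b), cold(b), flagged(b), flies(b), green(b), has_feathers(b), hot(b), large(b), locked(b), mammal(b), metal(b), open(b), p53(b), penguin(b), ready(b), red(b), signed(b), small(b), stale(b), swims(b), valid(b), visible(b), wooden(b)} — 27 facts.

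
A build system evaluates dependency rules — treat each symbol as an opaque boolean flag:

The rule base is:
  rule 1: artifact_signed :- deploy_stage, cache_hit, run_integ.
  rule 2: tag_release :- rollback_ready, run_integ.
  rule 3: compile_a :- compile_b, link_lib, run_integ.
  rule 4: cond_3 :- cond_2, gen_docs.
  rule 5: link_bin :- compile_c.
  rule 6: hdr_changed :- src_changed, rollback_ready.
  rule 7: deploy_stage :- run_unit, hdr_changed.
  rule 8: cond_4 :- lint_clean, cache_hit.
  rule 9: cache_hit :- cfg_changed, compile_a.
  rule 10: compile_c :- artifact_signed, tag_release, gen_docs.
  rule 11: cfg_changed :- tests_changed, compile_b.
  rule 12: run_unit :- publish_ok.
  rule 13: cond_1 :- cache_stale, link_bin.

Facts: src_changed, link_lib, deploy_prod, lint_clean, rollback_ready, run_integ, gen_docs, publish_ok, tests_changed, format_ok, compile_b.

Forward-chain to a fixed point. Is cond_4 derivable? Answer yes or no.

yes

[1] rule 2 [tag_release :- rollback_ready, run_integ.]; rule 3 [compile_a :- compile_b, link_lib, run_integ.]; rule 6 [hdr_changed :- src_changed, rollback_ready.]; rule 11 [cfg_changed :- tests_changed, compile_b.]; rule 12 [run_unit :- publish_ok.]. ⇒ new: tag_release, compile_a, hdr_changed, cfg_changed, run_unit.
[2] rule 7 [deploy_stage :- run_unit, hdr_changed.]; rule 9 [cache_hit :- cfg_changed, compile_a.]. ⇒ new: deploy_stage, cache_hit.
[3] rule 1 [artifact_signed :- deploy_stage, cache_hit, run_integ.]; rule 8 [cond_4 :- lint_clean, cache_hit.]. ⇒ new: artifact_signed, cond_4.
[4] rule 10 [compile_c :- artifact_signed, tag_release, gen_docs.]. ⇒ new: compile_c.
[5] rule 5 [link_bin :- compile_c.]. ⇒ new: link_bin.
cond_4 appears in round 3, so it is derivable.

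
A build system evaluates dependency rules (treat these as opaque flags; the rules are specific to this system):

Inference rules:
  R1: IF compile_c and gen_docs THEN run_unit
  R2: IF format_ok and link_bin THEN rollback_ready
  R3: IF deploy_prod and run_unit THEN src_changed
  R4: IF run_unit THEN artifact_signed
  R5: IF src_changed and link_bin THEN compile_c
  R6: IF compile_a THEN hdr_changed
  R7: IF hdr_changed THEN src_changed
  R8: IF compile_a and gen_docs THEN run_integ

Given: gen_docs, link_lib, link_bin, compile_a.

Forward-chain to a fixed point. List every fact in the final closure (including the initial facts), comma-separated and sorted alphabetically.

Round 1: R6 [IF compile_a THEN hdr_changed]; R8 [IF compile_a and gen_docs THEN run_integ]. Adds hdr_changed, run_integ.
Round 2: R7 [IF hdr_changed THEN src_changed]. Adds src_changed.
Round 3: R5 [IF src_changed and link_bin THEN compile_c]. Adds compile_c.
Round 4: R1 [IF compile_c and gen_docs THEN run_unit]. Adds run_unit.
Round 5: R4 [IF run_unit THEN artifact_signed]. Adds artifact_signed.

artifact_signed, compile_a, compile_c, gen_docs, hdr_changed, link_bin, link_lib, run_integ, run_unit, src_changed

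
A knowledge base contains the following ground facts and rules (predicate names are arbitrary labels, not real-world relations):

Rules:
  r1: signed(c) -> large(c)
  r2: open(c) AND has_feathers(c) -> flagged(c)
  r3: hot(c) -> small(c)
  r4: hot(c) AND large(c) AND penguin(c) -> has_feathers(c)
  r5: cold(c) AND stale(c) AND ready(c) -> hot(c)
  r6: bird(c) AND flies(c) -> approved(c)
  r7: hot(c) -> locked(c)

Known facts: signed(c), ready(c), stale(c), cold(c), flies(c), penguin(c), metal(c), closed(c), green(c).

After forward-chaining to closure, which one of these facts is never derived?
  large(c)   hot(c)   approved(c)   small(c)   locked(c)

approved(c)

Round 1: r1 [signed(c) -> large(c)]; r5 [cold(c) AND stale(c) AND ready(c) -> hot(c)]. Adds large(c), hot(c).
Round 2: r3 [hot(c) -> small(c)]; r4 [hot(c) AND large(c) AND penguin(c) -> has_feathers(c)]; r7 [hot(c) -> locked(c)]. Adds small(c), has_feathers(c), locked(c).
Derived: locked(c) (round 2), hot(c) (round 1), small(c) (round 2), large(c) (round 1). approved(c) never appears in any round.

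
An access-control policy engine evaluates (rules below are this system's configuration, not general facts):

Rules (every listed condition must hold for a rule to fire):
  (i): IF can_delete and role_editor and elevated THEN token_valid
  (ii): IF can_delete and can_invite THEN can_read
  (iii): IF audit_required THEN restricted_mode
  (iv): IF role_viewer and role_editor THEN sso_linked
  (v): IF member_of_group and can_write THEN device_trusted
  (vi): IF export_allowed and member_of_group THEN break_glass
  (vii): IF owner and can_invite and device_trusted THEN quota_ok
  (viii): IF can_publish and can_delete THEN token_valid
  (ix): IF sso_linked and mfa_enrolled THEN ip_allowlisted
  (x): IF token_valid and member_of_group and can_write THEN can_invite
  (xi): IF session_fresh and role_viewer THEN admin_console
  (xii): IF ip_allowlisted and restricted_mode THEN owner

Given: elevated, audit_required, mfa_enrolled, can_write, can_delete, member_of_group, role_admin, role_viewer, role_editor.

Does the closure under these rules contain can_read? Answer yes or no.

[1] (i) [IF can_delete and role_editor and elevated THEN token_valid]; (iii) [IF audit_required THEN restricted_mode]; (iv) [IF role_viewer and role_editor THEN sso_linked]; (v) [IF member_of_group and can_write THEN device_trusted]. ⇒ new: token_valid, restricted_mode, sso_linked, device_trusted.
[2] (ix) [IF sso_linked and mfa_enrolled THEN ip_allowlisted]; (x) [IF token_valid and member_of_group and can_write THEN can_invite]. ⇒ new: ip_allowlisted, can_invite.
[3] (ii) [IF can_delete and can_invite THEN can_read]; (xii) [IF ip_allowlisted and restricted_mode THEN owner]. ⇒ new: can_read, owner.
[4] (vii) [IF owner and can_invite and device_trusted THEN quota_ok]. ⇒ new: quota_ok.
can_read appears in round 3, so it is derivable.

yes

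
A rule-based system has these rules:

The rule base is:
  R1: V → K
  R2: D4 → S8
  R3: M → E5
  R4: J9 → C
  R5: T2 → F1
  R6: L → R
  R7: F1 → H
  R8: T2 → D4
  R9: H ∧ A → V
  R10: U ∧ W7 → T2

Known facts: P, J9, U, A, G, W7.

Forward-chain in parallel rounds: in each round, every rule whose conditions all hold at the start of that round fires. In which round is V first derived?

4

Round 1 — R4, R10, derive C, T2.
Round 2 — R5, R8, derive F1, D4.
Round 3 — R2, R7, derive S8, H.
Round 4 — R9, derive V.
V first appears in round 4.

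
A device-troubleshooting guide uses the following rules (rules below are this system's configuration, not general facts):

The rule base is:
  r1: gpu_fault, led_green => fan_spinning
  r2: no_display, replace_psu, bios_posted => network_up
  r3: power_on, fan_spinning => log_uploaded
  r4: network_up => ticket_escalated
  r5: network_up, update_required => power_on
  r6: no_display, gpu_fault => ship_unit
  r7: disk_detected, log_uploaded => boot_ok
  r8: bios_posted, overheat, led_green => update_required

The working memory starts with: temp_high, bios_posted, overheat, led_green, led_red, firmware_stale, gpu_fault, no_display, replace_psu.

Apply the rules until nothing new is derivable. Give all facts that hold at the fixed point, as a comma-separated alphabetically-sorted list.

[1] r1 [gpu_fault, led_green => fan_spinning]; r2 [no_display, replace_psu, bios_posted => network_up]; r6 [no_display, gpu_fault => ship_unit]; r8 [bios_posted, overheat, led_green => update_required]. ⇒ new: fan_spinning, network_up, ship_unit, update_required.
[2] r4 [network_up => ticket_escalated]; r5 [network_up, update_required => power_on]. ⇒ new: ticket_escalated, power_on.
[3] r3 [power_on, fan_spinning => log_uploaded]. ⇒ new: log_uploaded.

bios_posted, fan_spinning, firmware_stale, gpu_fault, led_green, led_red, log_uploaded, network_up, no_display, overheat, power_on, replace_psu, ship_unit, temp_high, ticket_escalated, update_required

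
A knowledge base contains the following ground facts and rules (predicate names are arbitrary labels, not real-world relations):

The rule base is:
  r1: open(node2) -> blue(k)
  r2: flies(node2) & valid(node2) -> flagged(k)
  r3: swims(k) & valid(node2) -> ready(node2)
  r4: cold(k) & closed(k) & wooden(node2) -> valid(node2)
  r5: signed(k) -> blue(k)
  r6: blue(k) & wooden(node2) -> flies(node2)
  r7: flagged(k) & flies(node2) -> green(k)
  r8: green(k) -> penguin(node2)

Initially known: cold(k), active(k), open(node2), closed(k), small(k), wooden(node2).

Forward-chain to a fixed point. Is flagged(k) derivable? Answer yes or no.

yes

[1] r1 [open(node2) -> blue(k)]; r4 [cold(k) & closed(k) & wooden(node2) -> valid(node2)]. ⇒ new: blue(k), valid(node2).
[2] r6 [blue(k) & wooden(node2) -> flies(node2)]. ⇒ new: flies(node2).
[3] r2 [flies(node2) & valid(node2) -> flagged(k)]. ⇒ new: flagged(k).
[4] r7 [flagged(k) & flies(node2) -> green(k)]. ⇒ new: green(k).
[5] r8 [green(k) -> penguin(node2)]. ⇒ new: penguin(node2).
flagged(k) appears in round 3, so it is derivable.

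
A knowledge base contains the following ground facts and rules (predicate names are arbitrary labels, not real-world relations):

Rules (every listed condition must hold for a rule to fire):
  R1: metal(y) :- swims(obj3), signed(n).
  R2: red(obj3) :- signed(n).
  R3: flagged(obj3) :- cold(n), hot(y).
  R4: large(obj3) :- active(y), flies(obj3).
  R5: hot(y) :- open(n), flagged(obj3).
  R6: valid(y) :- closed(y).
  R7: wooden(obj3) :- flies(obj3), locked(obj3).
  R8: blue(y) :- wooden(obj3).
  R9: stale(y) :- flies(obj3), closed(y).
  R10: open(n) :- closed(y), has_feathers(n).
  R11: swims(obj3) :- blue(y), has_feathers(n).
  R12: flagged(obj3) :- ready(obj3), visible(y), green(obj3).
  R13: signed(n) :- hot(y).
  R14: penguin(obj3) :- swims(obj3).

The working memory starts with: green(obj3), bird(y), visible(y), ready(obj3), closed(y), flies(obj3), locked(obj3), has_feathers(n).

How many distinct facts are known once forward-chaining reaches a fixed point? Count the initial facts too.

Round 1: R6 [valid(y) :- closed(y).]; R7 [wooden(obj3) :- flies(obj3), locked(obj3).]; R9 [stale(y) :- flies(obj3), closed(y).]; R10 [open(n) :- closed(y), has_feathers(n).]; R12 [flagged(obj3) :- ready(obj3), visible(y), green(obj3).]. Adds valid(y), wooden(obj3), stale(y), open(n), flagged(obj3).
Round 2: R5 [hot(y) :- open(n), flagged(obj3).]; R8 [blue(y) :- wooden(obj3).]. Adds hot(y), blue(y).
Round 3: R11 [swims(obj3) :- blue(y), has_feathers(n).]; R13 [signed(n) :- hot(y).]. Adds swims(obj3), signed(n).
Round 4: R1 [metal(y) :- swims(obj3), signed(n).]; R2 [red(obj3) :- signed(n).]; R14 [penguin(obj3) :- swims(obj3).]. Adds metal(y), red(obj3), penguin(obj3).
Closure: {bird(y), blue(y), closed(y), flagged(obj3), flies(obj3), green(obj3), has_feathers(n), hot(y), locked(obj3), metal(y), open(n), penguin(obj3), ready(obj3), red(obj3), signed(n), stale(y), swims(obj3), valid(y), visible(y), wooden(obj3)} — 20 facts.

20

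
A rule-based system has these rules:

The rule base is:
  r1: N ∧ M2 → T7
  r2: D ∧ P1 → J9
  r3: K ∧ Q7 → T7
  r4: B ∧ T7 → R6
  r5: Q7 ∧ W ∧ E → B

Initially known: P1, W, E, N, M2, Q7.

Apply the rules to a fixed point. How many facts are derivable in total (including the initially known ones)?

Round 1: r1 [N ∧ M2 → T7]; r5 [Q7 ∧ W ∧ E → B]. Adds T7, B.
Round 2: r4 [B ∧ T7 → R6]. Adds R6.
Closure: {B, E, M2, N, P1, Q7, R6, T7, W} — 9 facts.

9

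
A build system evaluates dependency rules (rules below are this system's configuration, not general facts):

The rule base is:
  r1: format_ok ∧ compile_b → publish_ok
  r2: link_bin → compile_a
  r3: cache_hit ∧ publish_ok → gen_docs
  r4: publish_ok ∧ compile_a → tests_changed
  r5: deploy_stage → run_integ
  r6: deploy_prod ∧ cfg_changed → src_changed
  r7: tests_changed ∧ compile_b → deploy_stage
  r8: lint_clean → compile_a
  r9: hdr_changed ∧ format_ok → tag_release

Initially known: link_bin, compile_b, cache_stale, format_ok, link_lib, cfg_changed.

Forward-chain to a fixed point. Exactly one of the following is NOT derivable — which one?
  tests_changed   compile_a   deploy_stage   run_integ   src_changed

src_changed

Round 1: r1 [format_ok ∧ compile_b → publish_ok]; r2 [link_bin → compile_a]. Adds publish_ok, compile_a.
Round 2: r4 [publish_ok ∧ compile_a → tests_changed]. Adds tests_changed.
Round 3: r7 [tests_changed ∧ compile_b → deploy_stage]. Adds deploy_stage.
Round 4: r5 [deploy_stage → run_integ]. Adds run_integ.
Derived: compile_a (round 1), deploy_stage (round 3), tests_changed (round 2), run_integ (round 4). src_changed never appears in any round.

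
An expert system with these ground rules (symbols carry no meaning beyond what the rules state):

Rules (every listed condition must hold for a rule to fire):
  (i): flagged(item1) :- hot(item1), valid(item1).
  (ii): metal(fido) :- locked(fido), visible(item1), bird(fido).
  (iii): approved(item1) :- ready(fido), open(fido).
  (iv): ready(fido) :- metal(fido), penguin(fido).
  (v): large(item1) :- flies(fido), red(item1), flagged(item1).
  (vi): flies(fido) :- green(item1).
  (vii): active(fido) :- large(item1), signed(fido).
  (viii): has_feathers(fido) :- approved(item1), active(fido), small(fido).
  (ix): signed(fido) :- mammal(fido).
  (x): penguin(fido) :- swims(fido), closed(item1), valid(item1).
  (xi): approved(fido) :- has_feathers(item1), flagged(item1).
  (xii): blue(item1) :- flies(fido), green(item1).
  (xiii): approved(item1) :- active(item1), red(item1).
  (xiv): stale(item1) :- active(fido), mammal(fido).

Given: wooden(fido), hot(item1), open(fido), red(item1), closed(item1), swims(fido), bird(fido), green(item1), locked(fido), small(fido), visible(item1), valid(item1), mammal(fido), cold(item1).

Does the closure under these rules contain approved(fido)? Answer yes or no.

[1] (i) [flagged(item1) :- hot(item1), valid(item1).]; (ii) [metal(fido) :- locked(fido), visible(item1), bird(fido).]; (vi) [flies(fido) :- green(item1).]; (ix) [signed(fido) :- mammal(fido).]; (x) [penguin(fido) :- swims(fido), closed(item1), valid(item1).]. ⇒ new: flagged(item1), metal(fido), flies(fido), signed(fido), penguin(fido).
[2] (iv) [ready(fido) :- metal(fido), penguin(fido).]; (v) [large(item1) :- flies(fido), red(item1), flagged(item1).]; (xii) [blue(item1) :- flies(fido), green(item1).]. ⇒ new: ready(fido), large(item1), blue(item1).
[3] (iii) [approved(item1) :- ready(fido), open(fido).]; (vii) [active(fido) :- large(item1), signed(fido).]. ⇒ new: approved(item1), active(fido).
[4] (viii) [has_feathers(fido) :- approved(item1), active(fido), small(fido).]; (xiv) [stale(item1) :- active(fido), mammal(fido).]. ⇒ new: has_feathers(fido), stale(item1).
Fixed point reached. approved(fido) is concluded only by (xi); (xi) needs has_feathers(item1) (never derived).

no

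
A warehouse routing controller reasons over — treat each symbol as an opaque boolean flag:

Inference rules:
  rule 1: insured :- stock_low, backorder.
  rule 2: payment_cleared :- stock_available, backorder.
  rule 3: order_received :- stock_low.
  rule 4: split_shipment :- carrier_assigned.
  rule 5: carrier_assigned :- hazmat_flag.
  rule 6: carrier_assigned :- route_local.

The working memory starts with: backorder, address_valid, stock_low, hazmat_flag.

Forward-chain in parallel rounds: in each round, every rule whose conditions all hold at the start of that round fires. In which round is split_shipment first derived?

2

Round 1: rule 1 [insured :- stock_low, backorder.]; rule 3 [order_received :- stock_low.]; rule 5 [carrier_assigned :- hazmat_flag.]. New: insured, order_received, carrier_assigned.
Round 2: rule 4 [split_shipment :- carrier_assigned.]. New: split_shipment.
split_shipment first appears in round 2.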